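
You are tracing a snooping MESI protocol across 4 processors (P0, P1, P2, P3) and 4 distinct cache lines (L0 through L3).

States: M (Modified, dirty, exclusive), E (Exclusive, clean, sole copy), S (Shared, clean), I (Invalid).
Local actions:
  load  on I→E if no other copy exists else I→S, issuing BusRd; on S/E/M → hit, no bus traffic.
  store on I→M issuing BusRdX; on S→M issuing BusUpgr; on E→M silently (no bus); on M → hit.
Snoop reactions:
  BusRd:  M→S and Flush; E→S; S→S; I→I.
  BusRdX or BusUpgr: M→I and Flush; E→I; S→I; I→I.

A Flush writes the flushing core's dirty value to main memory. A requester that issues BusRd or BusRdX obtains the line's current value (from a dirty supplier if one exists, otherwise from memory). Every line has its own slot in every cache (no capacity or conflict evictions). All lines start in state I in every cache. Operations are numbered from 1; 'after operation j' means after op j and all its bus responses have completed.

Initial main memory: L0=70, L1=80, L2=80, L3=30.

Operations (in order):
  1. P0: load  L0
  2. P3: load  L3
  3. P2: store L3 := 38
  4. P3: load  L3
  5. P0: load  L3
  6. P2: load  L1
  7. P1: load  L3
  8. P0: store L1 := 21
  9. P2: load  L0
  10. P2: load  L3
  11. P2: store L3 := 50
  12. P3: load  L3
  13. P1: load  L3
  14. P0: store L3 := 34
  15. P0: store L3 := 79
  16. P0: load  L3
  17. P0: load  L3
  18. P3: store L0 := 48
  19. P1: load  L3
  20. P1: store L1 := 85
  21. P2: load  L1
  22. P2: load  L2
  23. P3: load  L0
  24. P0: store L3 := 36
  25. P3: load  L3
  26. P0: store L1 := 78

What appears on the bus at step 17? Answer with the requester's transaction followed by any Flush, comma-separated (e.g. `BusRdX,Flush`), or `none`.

[1] P0: load  L0 | P0:E(70), P1:I, P2:I, P3:I | bus: BusRd
[2] P3: load  L3 | P0:I, P1:I, P2:I, P3:E(30) | bus: BusRd
[3] P2: store L3 := 38 | P0:I, P1:I, P2:M(38), P3:I | bus: BusRdX
[4] P3: load  L3 | P0:I, P1:I, P2:S(38), P3:S(38) | bus: BusRd,Flush
[5] P0: load  L3 | P0:S(38), P1:I, P2:S(38), P3:S(38) | bus: BusRd
[6] P2: load  L1 | P0:I, P1:I, P2:E(80), P3:I | bus: BusRd
[7] P1: load  L3 | P0:S(38), P1:S(38), P2:S(38), P3:S(38) | bus: BusRd
[8] P0: store L1 := 21 | P0:M(21), P1:I, P2:I, P3:I | bus: BusRdX
[9] P2: load  L0 | P0:S(70), P1:I, P2:S(70), P3:I | bus: BusRd
[10] P2: load  L3 | P0:S(38), P1:S(38), P2:S(38), P3:S(38) | bus: none
[11] P2: store L3 := 50 | P0:I, P1:I, P2:M(50), P3:I | bus: BusUpgr
[12] P3: load  L3 | P0:I, P1:I, P2:S(50), P3:S(50) | bus: BusRd,Flush
[13] P1: load  L3 | P0:I, P1:S(50), P2:S(50), P3:S(50) | bus: BusRd
[14] P0: store L3 := 34 | P0:M(34), P1:I, P2:I, P3:I | bus: BusRdX
[15] P0: store L3 := 79 | P0:M(79), P1:I, P2:I, P3:I | bus: none
[16] P0: load  L3 | P0:M(79), P1:I, P2:I, P3:I | bus: none
[17] P0: load  L3 | P0:M(79), P1:I, P2:I, P3:I | bus: none
[18] P3: store L0 := 48 | P0:I, P1:I, P2:I, P3:M(48) | bus: BusRdX
[19] P1: load  L3 | P0:S(79), P1:S(79), P2:I, P3:I | bus: BusRd,Flush
[20] P1: store L1 := 85 | P0:I, P1:M(85), P2:I, P3:I | bus: BusRdX,Flush
[21] P2: load  L1 | P0:I, P1:S(85), P2:S(85), P3:I | bus: BusRd,Flush
[22] P2: load  L2 | P0:I, P1:I, P2:E(80), P3:I | bus: BusRd
[23] P3: load  L0 | P0:I, P1:I, P2:I, P3:M(48) | bus: none
[24] P0: store L3 := 36 | P0:M(36), P1:I, P2:I, P3:I | bus: BusUpgr
[25] P3: load  L3 | P0:S(36), P1:I, P2:I, P3:S(36) | bus: BusRd,Flush
[26] P0: store L1 := 78 | P0:M(78), P1:I, P2:I, P3:I | bus: BusRdX

bus = none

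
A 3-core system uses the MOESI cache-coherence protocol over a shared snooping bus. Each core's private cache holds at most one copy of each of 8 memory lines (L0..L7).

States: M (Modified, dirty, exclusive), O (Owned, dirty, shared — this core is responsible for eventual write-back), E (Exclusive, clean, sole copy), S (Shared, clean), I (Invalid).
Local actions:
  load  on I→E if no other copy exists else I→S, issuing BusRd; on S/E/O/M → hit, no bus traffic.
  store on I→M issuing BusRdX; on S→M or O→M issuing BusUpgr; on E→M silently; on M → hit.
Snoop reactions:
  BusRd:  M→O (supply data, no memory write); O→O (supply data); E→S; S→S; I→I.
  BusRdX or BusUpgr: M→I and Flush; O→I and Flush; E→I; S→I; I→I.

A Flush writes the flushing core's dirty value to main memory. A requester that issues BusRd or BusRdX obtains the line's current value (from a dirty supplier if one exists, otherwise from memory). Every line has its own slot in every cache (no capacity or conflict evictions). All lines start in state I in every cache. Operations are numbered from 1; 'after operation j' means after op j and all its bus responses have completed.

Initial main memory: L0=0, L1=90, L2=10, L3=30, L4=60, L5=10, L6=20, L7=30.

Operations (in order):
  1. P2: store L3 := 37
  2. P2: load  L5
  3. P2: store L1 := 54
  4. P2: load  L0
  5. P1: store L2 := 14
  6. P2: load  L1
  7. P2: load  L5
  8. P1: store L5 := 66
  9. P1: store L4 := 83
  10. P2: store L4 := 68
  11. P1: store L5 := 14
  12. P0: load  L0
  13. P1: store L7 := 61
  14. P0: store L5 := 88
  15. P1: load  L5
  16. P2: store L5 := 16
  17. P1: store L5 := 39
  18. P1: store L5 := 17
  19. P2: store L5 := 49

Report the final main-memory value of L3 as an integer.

memory[L3] = 30

1. P2: store L3 := 37  bus=[BusRdX]  L3: P0=I P1=I P2=M  mem[L3]=30
2. P2: load  L5  bus=[BusRd]  L5: P0=I P1=I P2=E  mem[L5]=10
3. P2: store L1 := 54  bus=[BusRdX]  L1: P0=I P1=I P2=M  mem[L1]=90
4. P2: load  L0  bus=[BusRd]  L0: P0=I P1=I P2=E  mem[L0]=0
5. P1: store L2 := 14  bus=[BusRdX]  L2: P0=I P1=M P2=I  mem[L2]=10
6. P2: load  L1  bus=[-]  L1: P0=I P1=I P2=M  mem[L1]=90
7. P2: load  L5  bus=[-]  L5: P0=I P1=I P2=E  mem[L5]=10
8. P1: store L5 := 66  bus=[BusRdX]  L5: P0=I P1=M P2=I  mem[L5]=10
9. P1: store L4 := 83  bus=[BusRdX]  L4: P0=I P1=M P2=I  mem[L4]=60
10. P2: store L4 := 68  bus=[BusRdX,Flush]  L4: P0=I P1=I P2=M  mem[L4]=83
11. P1: store L5 := 14  bus=[-]  L5: P0=I P1=M P2=I  mem[L5]=10
12. P0: load  L0  bus=[BusRd]  L0: P0=S P1=I P2=S  mem[L0]=0
13. P1: store L7 := 61  bus=[BusRdX]  L7: P0=I P1=M P2=I  mem[L7]=30
14. P0: store L5 := 88  bus=[BusRdX,Flush]  L5: P0=M P1=I P2=I  mem[L5]=14
15. P1: load  L5  bus=[BusRd]  L5: P0=O P1=S P2=I  mem[L5]=14
16. P2: store L5 := 16  bus=[BusRdX,Flush]  L5: P0=I P1=I P2=M  mem[L5]=88
17. P1: store L5 := 39  bus=[BusRdX,Flush]  L5: P0=I P1=M P2=I  mem[L5]=16
18. P1: store L5 := 17  bus=[-]  L5: P0=I P1=M P2=I  mem[L5]=16
19. P2: store L5 := 49  bus=[BusRdX,Flush]  L5: P0=I P1=I P2=M  mem[L5]=17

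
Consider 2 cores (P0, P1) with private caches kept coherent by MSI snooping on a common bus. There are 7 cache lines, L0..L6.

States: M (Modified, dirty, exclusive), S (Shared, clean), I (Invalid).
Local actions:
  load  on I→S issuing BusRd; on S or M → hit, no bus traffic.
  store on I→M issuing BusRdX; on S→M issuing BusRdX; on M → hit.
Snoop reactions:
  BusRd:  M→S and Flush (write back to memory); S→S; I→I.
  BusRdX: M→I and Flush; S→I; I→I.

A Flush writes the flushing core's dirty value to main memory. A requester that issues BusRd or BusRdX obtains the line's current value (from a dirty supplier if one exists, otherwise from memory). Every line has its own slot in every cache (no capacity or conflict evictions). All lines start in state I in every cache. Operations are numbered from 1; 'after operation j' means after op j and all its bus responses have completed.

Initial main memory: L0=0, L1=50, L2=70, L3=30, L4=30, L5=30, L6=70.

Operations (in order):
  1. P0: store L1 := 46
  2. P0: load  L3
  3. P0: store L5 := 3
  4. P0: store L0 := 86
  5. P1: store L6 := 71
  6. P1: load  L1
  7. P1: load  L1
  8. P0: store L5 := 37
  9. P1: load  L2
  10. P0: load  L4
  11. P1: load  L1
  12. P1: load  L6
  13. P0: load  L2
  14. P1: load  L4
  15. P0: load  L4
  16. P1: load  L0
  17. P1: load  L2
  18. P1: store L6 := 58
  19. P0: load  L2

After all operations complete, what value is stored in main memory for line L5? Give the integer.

  op1 P0: store L1 := 46 → M/I on L1; bus BusRdX; mem=50
  op2 P0: load  L3 → S/I on L3; bus BusRd; mem=30
  op3 P0: store L5 := 3 → M/I on L5; bus BusRdX; mem=30
  op4 P0: store L0 := 86 → M/I on L0; bus BusRdX; mem=0
  op5 P1: store L6 := 71 → I/M on L6; bus BusRdX; mem=70
  op6 P1: load  L1 → S/S on L1; bus BusRd Flush; mem=46
  op7 P1: load  L1 → S/S on L1; bus (none); mem=46
  op8 P0: store L5 := 37 → M/I on L5; bus (none); mem=30
  op9 P1: load  L2 → I/S on L2; bus BusRd; mem=70
  op10 P0: load  L4 → S/I on L4; bus BusRd; mem=30
  op11 P1: load  L1 → S/S on L1; bus (none); mem=46
  op12 P1: load  L6 → I/M on L6; bus (none); mem=70
  op13 P0: load  L2 → S/S on L2; bus BusRd; mem=70
  op14 P1: load  L4 → S/S on L4; bus BusRd; mem=30
  op15 P0: load  L4 → S/S on L4; bus (none); mem=30
  op16 P1: load  L0 → S/S on L0; bus BusRd Flush; mem=86
  op17 P1: load  L2 → S/S on L2; bus (none); mem=70
  op18 P1: store L6 := 58 → I/M on L6; bus (none); mem=70
  op19 P0: load  L2 → S/S on L2; bus (none); mem=70

memory[L5] = 30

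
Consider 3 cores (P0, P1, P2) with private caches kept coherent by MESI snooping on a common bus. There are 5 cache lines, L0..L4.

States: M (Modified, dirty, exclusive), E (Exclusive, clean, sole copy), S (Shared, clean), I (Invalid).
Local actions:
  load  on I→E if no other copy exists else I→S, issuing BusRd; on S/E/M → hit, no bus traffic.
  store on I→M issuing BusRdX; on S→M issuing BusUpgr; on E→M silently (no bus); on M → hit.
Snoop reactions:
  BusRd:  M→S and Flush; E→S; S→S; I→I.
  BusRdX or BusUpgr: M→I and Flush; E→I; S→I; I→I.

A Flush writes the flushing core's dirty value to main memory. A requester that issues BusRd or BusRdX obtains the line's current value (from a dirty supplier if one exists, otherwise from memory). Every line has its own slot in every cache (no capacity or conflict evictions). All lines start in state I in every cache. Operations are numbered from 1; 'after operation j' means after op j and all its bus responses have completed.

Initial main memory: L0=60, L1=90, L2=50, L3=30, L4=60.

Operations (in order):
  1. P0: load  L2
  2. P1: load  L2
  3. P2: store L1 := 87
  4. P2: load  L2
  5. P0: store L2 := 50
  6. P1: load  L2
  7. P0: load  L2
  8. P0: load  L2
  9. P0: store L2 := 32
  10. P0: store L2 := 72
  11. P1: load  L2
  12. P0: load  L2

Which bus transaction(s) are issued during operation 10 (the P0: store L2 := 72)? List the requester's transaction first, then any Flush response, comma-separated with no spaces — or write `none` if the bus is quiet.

bus = none

[1] P0: load  L2 | P0:E(50), P1:I, P2:I | bus: BusRd
[2] P1: load  L2 | P0:S(50), P1:S(50), P2:I | bus: BusRd
[3] P2: store L1 := 87 | P0:I, P1:I, P2:M(87) | bus: BusRdX
[4] P2: load  L2 | P0:S(50), P1:S(50), P2:S(50) | bus: BusRd
[5] P0: store L2 := 50 | P0:M(50), P1:I, P2:I | bus: BusUpgr
[6] P1: load  L2 | P0:S(50), P1:S(50), P2:I | bus: BusRd,Flush
[7] P0: load  L2 | P0:S(50), P1:S(50), P2:I | bus: none
[8] P0: load  L2 | P0:S(50), P1:S(50), P2:I | bus: none
[9] P0: store L2 := 32 | P0:M(32), P1:I, P2:I | bus: BusUpgr
[10] P0: store L2 := 72 | P0:M(72), P1:I, P2:I | bus: none
[11] P1: load  L2 | P0:S(72), P1:S(72), P2:I | bus: BusRd,Flush
[12] P0: load  L2 | P0:S(72), P1:S(72), P2:I | bus: none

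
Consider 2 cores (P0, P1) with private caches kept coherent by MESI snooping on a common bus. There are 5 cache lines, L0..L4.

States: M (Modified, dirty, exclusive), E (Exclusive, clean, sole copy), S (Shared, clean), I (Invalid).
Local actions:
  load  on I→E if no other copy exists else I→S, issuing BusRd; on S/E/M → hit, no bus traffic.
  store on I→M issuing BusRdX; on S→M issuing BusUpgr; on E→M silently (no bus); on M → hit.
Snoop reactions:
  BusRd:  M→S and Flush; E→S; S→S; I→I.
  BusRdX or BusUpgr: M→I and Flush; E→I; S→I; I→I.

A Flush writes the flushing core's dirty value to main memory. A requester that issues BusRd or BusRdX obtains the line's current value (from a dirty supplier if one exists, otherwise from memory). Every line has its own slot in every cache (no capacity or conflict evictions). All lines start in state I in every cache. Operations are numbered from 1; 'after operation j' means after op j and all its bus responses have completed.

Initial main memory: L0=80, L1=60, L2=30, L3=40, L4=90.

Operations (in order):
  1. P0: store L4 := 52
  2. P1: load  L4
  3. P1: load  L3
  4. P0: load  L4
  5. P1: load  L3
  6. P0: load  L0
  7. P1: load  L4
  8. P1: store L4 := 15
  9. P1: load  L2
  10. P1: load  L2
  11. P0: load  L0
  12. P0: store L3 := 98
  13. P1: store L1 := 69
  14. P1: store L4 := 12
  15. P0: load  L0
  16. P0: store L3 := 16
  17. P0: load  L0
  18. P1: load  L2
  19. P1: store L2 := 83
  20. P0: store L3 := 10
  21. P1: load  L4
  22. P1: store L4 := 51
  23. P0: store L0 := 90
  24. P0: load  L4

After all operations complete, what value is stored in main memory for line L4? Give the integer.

memory[L4] = 51

  op1 P0: store L4 := 52 → M/I on L4; bus BusRdX; mem=90
  op2 P1: load  L4 → S/S on L4; bus BusRd Flush; mem=52
  op3 P1: load  L3 → I/E on L3; bus BusRd; mem=40
  op4 P0: load  L4 → S/S on L4; bus (none); mem=52
  op5 P1: load  L3 → I/E on L3; bus (none); mem=40
  op6 P0: load  L0 → E/I on L0; bus BusRd; mem=80
  op7 P1: load  L4 → S/S on L4; bus (none); mem=52
  op8 P1: store L4 := 15 → I/M on L4; bus BusUpgr; mem=52
  op9 P1: load  L2 → I/E on L2; bus BusRd; mem=30
  op10 P1: load  L2 → I/E on L2; bus (none); mem=30
  op11 P0: load  L0 → E/I on L0; bus (none); mem=80
  op12 P0: store L3 := 98 → M/I on L3; bus BusRdX; mem=40
  op13 P1: store L1 := 69 → I/M on L1; bus BusRdX; mem=60
  op14 P1: store L4 := 12 → I/M on L4; bus (none); mem=52
  op15 P0: load  L0 → E/I on L0; bus (none); mem=80
  op16 P0: store L3 := 16 → M/I on L3; bus (none); mem=40
  op17 P0: load  L0 → E/I on L0; bus (none); mem=80
  op18 P1: load  L2 → I/E on L2; bus (none); mem=30
  op19 P1: store L2 := 83 → I/M on L2; bus (none); mem=30
  op20 P0: store L3 := 10 → M/I on L3; bus (none); mem=40
  op21 P1: load  L4 → I/M on L4; bus (none); mem=52
  op22 P1: store L4 := 51 → I/M on L4; bus (none); mem=52
  op23 P0: store L0 := 90 → M/I on L0; bus (none); mem=80
  op24 P0: load  L4 → S/S on L4; bus BusRd Flush; mem=51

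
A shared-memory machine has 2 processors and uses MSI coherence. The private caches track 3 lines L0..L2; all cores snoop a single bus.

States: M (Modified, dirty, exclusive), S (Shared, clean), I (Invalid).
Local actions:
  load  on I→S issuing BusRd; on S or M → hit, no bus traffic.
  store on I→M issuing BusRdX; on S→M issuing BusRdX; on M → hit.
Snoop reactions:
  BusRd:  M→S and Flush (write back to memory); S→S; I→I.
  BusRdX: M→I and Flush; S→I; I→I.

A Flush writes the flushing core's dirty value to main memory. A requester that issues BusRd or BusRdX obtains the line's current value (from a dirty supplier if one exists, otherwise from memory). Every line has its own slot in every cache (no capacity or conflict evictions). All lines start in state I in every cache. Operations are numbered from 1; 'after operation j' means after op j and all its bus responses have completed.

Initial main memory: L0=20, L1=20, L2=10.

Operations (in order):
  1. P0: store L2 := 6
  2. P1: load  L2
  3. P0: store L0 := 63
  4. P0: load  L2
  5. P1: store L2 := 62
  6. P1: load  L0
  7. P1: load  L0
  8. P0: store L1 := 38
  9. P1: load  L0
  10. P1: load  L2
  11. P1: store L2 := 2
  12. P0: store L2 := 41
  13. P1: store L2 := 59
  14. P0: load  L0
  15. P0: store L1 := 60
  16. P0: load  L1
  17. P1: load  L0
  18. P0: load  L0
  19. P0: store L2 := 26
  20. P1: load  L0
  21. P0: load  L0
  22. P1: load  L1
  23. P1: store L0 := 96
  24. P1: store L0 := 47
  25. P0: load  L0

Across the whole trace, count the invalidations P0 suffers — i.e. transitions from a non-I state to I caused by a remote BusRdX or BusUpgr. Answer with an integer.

  op1 P0: store L2 := 6 → M/I on L2; bus BusRdX; mem=10
  op2 P1: load  L2 → S/S on L2; bus BusRd Flush; mem=6
  op3 P0: store L0 := 63 → M/I on L0; bus BusRdX; mem=20
  op4 P0: load  L2 → S/S on L2; bus (none); mem=6
  op5 P1: store L2 := 62 → I/M on L2; bus BusRdX; mem=6
  op6 P1: load  L0 → S/S on L0; bus BusRd Flush; mem=63
  op7 P1: load  L0 → S/S on L0; bus (none); mem=63
  op8 P0: store L1 := 38 → M/I on L1; bus BusRdX; mem=20
  op9 P1: load  L0 → S/S on L0; bus (none); mem=63
  op10 P1: load  L2 → I/M on L2; bus (none); mem=6
  op11 P1: store L2 := 2 → I/M on L2; bus (none); mem=6
  op12 P0: store L2 := 41 → M/I on L2; bus BusRdX Flush; mem=2
  op13 P1: store L2 := 59 → I/M on L2; bus BusRdX Flush; mem=41
  op14 P0: load  L0 → S/S on L0; bus (none); mem=63
  op15 P0: store L1 := 60 → M/I on L1; bus (none); mem=20
  op16 P0: load  L1 → M/I on L1; bus (none); mem=20
  op17 P1: load  L0 → S/S on L0; bus (none); mem=63
  op18 P0: load  L0 → S/S on L0; bus (none); mem=63
  op19 P0: store L2 := 26 → M/I on L2; bus BusRdX Flush; mem=59
  op20 P1: load  L0 → S/S on L0; bus (none); mem=63
  op21 P0: load  L0 → S/S on L0; bus (none); mem=63
  op22 P1: load  L1 → S/S on L1; bus BusRd Flush; mem=60
  op23 P1: store L0 := 96 → I/M on L0; bus BusRdX; mem=63
  op24 P1: store L0 := 47 → I/M on L0; bus (none); mem=63
  op25 P0: load  L0 → S/S on L0; bus BusRd Flush; mem=47

invalidations = 3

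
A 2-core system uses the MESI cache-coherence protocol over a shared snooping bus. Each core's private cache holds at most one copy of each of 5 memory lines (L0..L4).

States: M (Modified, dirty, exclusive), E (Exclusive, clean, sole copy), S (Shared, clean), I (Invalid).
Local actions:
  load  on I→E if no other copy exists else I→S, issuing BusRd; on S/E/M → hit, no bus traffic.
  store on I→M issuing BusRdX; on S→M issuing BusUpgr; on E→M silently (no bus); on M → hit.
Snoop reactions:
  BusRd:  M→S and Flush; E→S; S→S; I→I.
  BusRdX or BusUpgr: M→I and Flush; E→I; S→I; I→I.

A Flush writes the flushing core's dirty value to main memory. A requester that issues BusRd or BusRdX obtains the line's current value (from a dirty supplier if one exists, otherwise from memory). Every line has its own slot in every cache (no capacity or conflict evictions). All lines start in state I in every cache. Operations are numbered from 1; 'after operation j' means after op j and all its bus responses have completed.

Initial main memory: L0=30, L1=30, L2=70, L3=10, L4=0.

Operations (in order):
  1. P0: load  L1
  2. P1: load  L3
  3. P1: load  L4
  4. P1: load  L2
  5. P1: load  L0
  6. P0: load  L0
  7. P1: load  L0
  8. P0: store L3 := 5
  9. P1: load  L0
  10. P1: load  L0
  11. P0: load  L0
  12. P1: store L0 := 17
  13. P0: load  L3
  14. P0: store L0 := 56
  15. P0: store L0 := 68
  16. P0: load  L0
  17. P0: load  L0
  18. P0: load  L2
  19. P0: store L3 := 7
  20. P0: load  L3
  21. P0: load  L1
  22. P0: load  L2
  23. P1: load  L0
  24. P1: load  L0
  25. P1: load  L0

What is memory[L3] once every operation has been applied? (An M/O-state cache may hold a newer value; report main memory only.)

memory[L3] = 10

1. P0: load  L1  bus=[BusRd]  L1: P0=E P1=I  mem[L1]=30
2. P1: load  L3  bus=[BusRd]  L3: P0=I P1=E  mem[L3]=10
3. P1: load  L4  bus=[BusRd]  L4: P0=I P1=E  mem[L4]=0
4. P1: load  L2  bus=[BusRd]  L2: P0=I P1=E  mem[L2]=70
5. P1: load  L0  bus=[BusRd]  L0: P0=I P1=E  mem[L0]=30
6. P0: load  L0  bus=[BusRd]  L0: P0=S P1=S  mem[L0]=30
7. P1: load  L0  bus=[-]  L0: P0=S P1=S  mem[L0]=30
8. P0: store L3 := 5  bus=[BusRdX]  L3: P0=M P1=I  mem[L3]=10
9. P1: load  L0  bus=[-]  L0: P0=S P1=S  mem[L0]=30
10. P1: load  L0  bus=[-]  L0: P0=S P1=S  mem[L0]=30
11. P0: load  L0  bus=[-]  L0: P0=S P1=S  mem[L0]=30
12. P1: store L0 := 17  bus=[BusUpgr]  L0: P0=I P1=M  mem[L0]=30
13. P0: load  L3  bus=[-]  L3: P0=M P1=I  mem[L3]=10
14. P0: store L0 := 56  bus=[BusRdX,Flush]  L0: P0=M P1=I  mem[L0]=17
15. P0: store L0 := 68  bus=[-]  L0: P0=M P1=I  mem[L0]=17
16. P0: load  L0  bus=[-]  L0: P0=M P1=I  mem[L0]=17
17. P0: load  L0  bus=[-]  L0: P0=M P1=I  mem[L0]=17
18. P0: load  L2  bus=[BusRd]  L2: P0=S P1=S  mem[L2]=70
19. P0: store L3 := 7  bus=[-]  L3: P0=M P1=I  mem[L3]=10
20. P0: load  L3  bus=[-]  L3: P0=M P1=I  mem[L3]=10
21. P0: load  L1  bus=[-]  L1: P0=E P1=I  mem[L1]=30
22. P0: load  L2  bus=[-]  L2: P0=S P1=S  mem[L2]=70
23. P1: load  L0  bus=[BusRd,Flush]  L0: P0=S P1=S  mem[L0]=68
24. P1: load  L0  bus=[-]  L0: P0=S P1=S  mem[L0]=68
25. P1: load  L0  bus=[-]  L0: P0=S P1=S  mem[L0]=68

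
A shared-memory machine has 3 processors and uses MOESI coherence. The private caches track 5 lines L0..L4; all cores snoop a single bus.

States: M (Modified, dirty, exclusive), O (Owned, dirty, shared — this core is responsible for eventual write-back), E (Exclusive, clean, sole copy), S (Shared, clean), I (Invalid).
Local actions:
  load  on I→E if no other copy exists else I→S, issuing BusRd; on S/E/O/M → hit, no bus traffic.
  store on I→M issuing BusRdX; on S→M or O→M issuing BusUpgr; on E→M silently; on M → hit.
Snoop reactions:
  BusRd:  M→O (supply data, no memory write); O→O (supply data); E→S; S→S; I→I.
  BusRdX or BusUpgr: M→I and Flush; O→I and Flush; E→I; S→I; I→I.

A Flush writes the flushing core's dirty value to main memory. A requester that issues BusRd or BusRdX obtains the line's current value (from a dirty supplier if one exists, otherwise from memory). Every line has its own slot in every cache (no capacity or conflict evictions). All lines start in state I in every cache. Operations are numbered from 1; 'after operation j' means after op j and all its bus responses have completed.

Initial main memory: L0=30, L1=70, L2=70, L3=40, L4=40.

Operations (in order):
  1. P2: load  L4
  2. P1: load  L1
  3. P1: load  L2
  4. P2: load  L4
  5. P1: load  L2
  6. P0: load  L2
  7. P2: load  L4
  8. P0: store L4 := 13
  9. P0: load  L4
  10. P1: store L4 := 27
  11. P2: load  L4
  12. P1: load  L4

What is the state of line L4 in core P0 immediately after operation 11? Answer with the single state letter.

  op1 P2: load  L4 → I/I/E on L4; bus BusRd; mem=40
  op2 P1: load  L1 → I/E/I on L1; bus BusRd; mem=70
  op3 P1: load  L2 → I/E/I on L2; bus BusRd; mem=70
  op4 P2: load  L4 → I/I/E on L4; bus (none); mem=40
  op5 P1: load  L2 → I/E/I on L2; bus (none); mem=70
  op6 P0: load  L2 → S/S/I on L2; bus BusRd; mem=70
  op7 P2: load  L4 → I/I/E on L4; bus (none); mem=40
  op8 P0: store L4 := 13 → M/I/I on L4; bus BusRdX; mem=40
  op9 P0: load  L4 → M/I/I on L4; bus (none); mem=40
  op10 P1: store L4 := 27 → I/M/I on L4; bus BusRdX Flush; mem=13
  op11 P2: load  L4 → I/O/S on L4; bus BusRd; mem=13
  op12 P1: load  L4 → I/O/S on L4; bus (none); mem=13

state = I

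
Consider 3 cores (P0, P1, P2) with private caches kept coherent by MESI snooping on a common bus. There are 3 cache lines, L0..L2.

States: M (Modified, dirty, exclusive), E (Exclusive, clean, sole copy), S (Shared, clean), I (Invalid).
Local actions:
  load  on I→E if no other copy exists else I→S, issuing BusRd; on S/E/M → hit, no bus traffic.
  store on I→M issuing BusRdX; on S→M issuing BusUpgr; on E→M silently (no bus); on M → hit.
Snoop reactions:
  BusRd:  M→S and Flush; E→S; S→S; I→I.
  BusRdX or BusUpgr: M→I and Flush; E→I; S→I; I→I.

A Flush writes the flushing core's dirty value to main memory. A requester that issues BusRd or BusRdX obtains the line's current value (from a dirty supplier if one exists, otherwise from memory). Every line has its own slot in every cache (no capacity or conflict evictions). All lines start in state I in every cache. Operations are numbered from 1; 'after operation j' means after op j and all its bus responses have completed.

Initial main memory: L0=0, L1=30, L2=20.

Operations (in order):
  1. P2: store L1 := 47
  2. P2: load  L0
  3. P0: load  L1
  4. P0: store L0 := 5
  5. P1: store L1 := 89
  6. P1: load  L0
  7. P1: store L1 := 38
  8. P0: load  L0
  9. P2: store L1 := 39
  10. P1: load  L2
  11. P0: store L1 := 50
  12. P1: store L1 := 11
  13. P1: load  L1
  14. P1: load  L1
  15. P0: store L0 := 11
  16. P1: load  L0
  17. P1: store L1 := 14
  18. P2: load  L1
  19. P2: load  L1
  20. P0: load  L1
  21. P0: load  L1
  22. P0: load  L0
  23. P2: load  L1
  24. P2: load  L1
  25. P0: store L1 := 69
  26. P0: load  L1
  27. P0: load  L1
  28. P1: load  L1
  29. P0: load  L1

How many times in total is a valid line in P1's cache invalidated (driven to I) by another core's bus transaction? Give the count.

invalidations = 3

step 1: P2: store L1 := 47  ⟶  IIM  (L1)  txn=BusRdX  M[L1]=30
step 2: P2: load  L0  ⟶  IIE  (L0)  txn=BusRd  M[L0]=0
step 3: P0: load  L1  ⟶  SIS  (L1)  txn=BusRd+Flush  M[L1]=47
step 4: P0: store L0 := 5  ⟶  MII  (L0)  txn=BusRdX  M[L0]=0
step 5: P1: store L1 := 89  ⟶  IMI  (L1)  txn=BusRdX  M[L1]=47
step 6: P1: load  L0  ⟶  SSI  (L0)  txn=BusRd+Flush  M[L0]=5
step 7: P1: store L1 := 38  ⟶  IMI  (L1)  txn=∅  M[L1]=47
step 8: P0: load  L0  ⟶  SSI  (L0)  txn=∅  M[L0]=5
step 9: P2: store L1 := 39  ⟶  IIM  (L1)  txn=BusRdX+Flush  M[L1]=38
step 10: P1: load  L2  ⟶  IEI  (L2)  txn=BusRd  M[L2]=20
step 11: P0: store L1 := 50  ⟶  MII  (L1)  txn=BusRdX+Flush  M[L1]=39
step 12: P1: store L1 := 11  ⟶  IMI  (L1)  txn=BusRdX+Flush  M[L1]=50
step 13: P1: load  L1  ⟶  IMI  (L1)  txn=∅  M[L1]=50
step 14: P1: load  L1  ⟶  IMI  (L1)  txn=∅  M[L1]=50
step 15: P0: store L0 := 11  ⟶  MII  (L0)  txn=BusUpgr  M[L0]=5
step 16: P1: load  L0  ⟶  SSI  (L0)  txn=BusRd+Flush  M[L0]=11
step 17: P1: store L1 := 14  ⟶  IMI  (L1)  txn=∅  M[L1]=50
step 18: P2: load  L1  ⟶  ISS  (L1)  txn=BusRd+Flush  M[L1]=14
step 19: P2: load  L1  ⟶  ISS  (L1)  txn=∅  M[L1]=14
step 20: P0: load  L1  ⟶  SSS  (L1)  txn=BusRd  M[L1]=14
step 21: P0: load  L1  ⟶  SSS  (L1)  txn=∅  M[L1]=14
step 22: P0: load  L0  ⟶  SSI  (L0)  txn=∅  M[L0]=11
step 23: P2: load  L1  ⟶  SSS  (L1)  txn=∅  M[L1]=14
step 24: P2: load  L1  ⟶  SSS  (L1)  txn=∅  M[L1]=14
step 25: P0: store L1 := 69  ⟶  MII  (L1)  txn=BusUpgr  M[L1]=14
step 26: P0: load  L1  ⟶  MII  (L1)  txn=∅  M[L1]=14
step 27: P0: load  L1  ⟶  MII  (L1)  txn=∅  M[L1]=14
step 28: P1: load  L1  ⟶  SSI  (L1)  txn=BusRd+Flush  M[L1]=69
step 29: P0: load  L1  ⟶  SSI  (L1)  txn=∅  M[L1]=69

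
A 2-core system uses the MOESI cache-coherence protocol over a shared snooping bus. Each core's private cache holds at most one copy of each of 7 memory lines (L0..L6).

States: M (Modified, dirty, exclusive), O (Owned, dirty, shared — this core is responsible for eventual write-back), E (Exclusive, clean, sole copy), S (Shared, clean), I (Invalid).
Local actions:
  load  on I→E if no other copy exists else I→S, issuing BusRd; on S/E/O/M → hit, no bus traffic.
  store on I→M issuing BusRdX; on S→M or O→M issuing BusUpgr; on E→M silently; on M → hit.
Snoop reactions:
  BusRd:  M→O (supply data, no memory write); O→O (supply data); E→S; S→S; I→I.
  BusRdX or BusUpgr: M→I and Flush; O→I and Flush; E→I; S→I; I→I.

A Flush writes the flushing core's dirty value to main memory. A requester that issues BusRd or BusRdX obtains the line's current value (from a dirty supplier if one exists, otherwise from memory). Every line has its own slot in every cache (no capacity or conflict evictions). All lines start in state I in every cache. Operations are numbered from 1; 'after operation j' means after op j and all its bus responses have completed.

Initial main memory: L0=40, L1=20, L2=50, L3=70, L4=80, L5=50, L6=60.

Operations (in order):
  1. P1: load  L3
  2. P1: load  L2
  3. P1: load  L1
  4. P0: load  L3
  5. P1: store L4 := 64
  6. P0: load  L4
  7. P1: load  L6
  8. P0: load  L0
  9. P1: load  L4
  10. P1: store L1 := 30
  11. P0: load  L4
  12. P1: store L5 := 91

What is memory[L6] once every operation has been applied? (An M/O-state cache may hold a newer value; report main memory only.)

[1] P1: load  L3 | P0:I, P1:E(70) | bus: BusRd
[2] P1: load  L2 | P0:I, P1:E(50) | bus: BusRd
[3] P1: load  L1 | P0:I, P1:E(20) | bus: BusRd
[4] P0: load  L3 | P0:S(70), P1:S(70) | bus: BusRd
[5] P1: store L4 := 64 | P0:I, P1:M(64) | bus: BusRdX
[6] P0: load  L4 | P0:S(64), P1:O(64) | bus: BusRd
[7] P1: load  L6 | P0:I, P1:E(60) | bus: BusRd
[8] P0: load  L0 | P0:E(40), P1:I | bus: BusRd
[9] P1: load  L4 | P0:S(64), P1:O(64) | bus: none
[10] P1: store L1 := 30 | P0:I, P1:M(30) | bus: none
[11] P0: load  L4 | P0:S(64), P1:O(64) | bus: none
[12] P1: store L5 := 91 | P0:I, P1:M(91) | bus: BusRdX

memory[L6] = 60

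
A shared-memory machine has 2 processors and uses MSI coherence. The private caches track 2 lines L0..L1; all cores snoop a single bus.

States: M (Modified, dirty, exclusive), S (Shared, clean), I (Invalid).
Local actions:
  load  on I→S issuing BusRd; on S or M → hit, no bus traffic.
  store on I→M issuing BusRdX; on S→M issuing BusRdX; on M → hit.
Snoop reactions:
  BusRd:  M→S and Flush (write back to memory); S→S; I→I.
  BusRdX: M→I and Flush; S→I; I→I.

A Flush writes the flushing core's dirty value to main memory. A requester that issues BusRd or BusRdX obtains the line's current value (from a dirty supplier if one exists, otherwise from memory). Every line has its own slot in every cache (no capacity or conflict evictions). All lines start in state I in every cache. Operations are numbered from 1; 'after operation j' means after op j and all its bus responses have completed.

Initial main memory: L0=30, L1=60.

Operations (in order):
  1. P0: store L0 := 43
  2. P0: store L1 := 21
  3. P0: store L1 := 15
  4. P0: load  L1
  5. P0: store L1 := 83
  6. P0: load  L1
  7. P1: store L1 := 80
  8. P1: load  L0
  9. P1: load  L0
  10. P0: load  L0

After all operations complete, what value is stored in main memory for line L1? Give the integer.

[1] P0: store L0 := 43 | P0:M(43), P1:I | bus: BusRdX
[2] P0: store L1 := 21 | P0:M(21), P1:I | bus: BusRdX
[3] P0: store L1 := 15 | P0:M(15), P1:I | bus: none
[4] P0: load  L1 | P0:M(15), P1:I | bus: none
[5] P0: store L1 := 83 | P0:M(83), P1:I | bus: none
[6] P0: load  L1 | P0:M(83), P1:I | bus: none
[7] P1: store L1 := 80 | P0:I, P1:M(80) | bus: BusRdX,Flush
[8] P1: load  L0 | P0:S(43), P1:S(43) | bus: BusRd,Flush
[9] P1: load  L0 | P0:S(43), P1:S(43) | bus: none
[10] P0: load  L0 | P0:S(43), P1:S(43) | bus: none

memory[L1] = 83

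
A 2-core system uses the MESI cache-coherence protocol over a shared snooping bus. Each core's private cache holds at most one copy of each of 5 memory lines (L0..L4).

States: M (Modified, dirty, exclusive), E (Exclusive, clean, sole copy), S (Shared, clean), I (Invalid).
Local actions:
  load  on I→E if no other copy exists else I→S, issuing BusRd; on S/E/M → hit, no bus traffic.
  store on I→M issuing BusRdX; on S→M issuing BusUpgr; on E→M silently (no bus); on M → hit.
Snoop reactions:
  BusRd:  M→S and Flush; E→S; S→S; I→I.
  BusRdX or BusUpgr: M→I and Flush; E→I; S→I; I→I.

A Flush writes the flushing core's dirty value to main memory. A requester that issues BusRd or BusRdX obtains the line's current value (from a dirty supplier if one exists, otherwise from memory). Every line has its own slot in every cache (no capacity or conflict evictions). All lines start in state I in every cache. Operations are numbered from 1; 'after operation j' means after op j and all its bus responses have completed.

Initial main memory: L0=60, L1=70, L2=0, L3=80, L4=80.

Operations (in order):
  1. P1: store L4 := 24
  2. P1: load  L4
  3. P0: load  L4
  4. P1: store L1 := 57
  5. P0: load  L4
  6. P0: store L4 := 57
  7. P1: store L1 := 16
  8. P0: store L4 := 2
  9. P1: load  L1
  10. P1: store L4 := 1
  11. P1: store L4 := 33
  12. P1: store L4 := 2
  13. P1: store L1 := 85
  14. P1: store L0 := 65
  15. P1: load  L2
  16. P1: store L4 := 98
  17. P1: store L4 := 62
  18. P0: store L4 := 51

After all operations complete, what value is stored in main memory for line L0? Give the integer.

memory[L0] = 60

step 1: P1: store L4 := 24  ⟶  IM  (L4)  txn=BusRdX  M[L4]=80
step 2: P1: load  L4  ⟶  IM  (L4)  txn=∅  M[L4]=80
step 3: P0: load  L4  ⟶  SS  (L4)  txn=BusRd+Flush  M[L4]=24
step 4: P1: store L1 := 57  ⟶  IM  (L1)  txn=BusRdX  M[L1]=70
step 5: P0: load  L4  ⟶  SS  (L4)  txn=∅  M[L4]=24
step 6: P0: store L4 := 57  ⟶  MI  (L4)  txn=BusUpgr  M[L4]=24
step 7: P1: store L1 := 16  ⟶  IM  (L1)  txn=∅  M[L1]=70
step 8: P0: store L4 := 2  ⟶  MI  (L4)  txn=∅  M[L4]=24
step 9: P1: load  L1  ⟶  IM  (L1)  txn=∅  M[L1]=70
step 10: P1: store L4 := 1  ⟶  IM  (L4)  txn=BusRdX+Flush  M[L4]=2
step 11: P1: store L4 := 33  ⟶  IM  (L4)  txn=∅  M[L4]=2
step 12: P1: store L4 := 2  ⟶  IM  (L4)  txn=∅  M[L4]=2
step 13: P1: store L1 := 85  ⟶  IM  (L1)  txn=∅  M[L1]=70
step 14: P1: store L0 := 65  ⟶  IM  (L0)  txn=BusRdX  M[L0]=60
step 15: P1: load  L2  ⟶  IE  (L2)  txn=BusRd  M[L2]=0
step 16: P1: store L4 := 98  ⟶  IM  (L4)  txn=∅  M[L4]=2
step 17: P1: store L4 := 62  ⟶  IM  (L4)  txn=∅  M[L4]=2
step 18: P0: store L4 := 51  ⟶  MI  (L4)  txn=BusRdX+Flush  M[L4]=62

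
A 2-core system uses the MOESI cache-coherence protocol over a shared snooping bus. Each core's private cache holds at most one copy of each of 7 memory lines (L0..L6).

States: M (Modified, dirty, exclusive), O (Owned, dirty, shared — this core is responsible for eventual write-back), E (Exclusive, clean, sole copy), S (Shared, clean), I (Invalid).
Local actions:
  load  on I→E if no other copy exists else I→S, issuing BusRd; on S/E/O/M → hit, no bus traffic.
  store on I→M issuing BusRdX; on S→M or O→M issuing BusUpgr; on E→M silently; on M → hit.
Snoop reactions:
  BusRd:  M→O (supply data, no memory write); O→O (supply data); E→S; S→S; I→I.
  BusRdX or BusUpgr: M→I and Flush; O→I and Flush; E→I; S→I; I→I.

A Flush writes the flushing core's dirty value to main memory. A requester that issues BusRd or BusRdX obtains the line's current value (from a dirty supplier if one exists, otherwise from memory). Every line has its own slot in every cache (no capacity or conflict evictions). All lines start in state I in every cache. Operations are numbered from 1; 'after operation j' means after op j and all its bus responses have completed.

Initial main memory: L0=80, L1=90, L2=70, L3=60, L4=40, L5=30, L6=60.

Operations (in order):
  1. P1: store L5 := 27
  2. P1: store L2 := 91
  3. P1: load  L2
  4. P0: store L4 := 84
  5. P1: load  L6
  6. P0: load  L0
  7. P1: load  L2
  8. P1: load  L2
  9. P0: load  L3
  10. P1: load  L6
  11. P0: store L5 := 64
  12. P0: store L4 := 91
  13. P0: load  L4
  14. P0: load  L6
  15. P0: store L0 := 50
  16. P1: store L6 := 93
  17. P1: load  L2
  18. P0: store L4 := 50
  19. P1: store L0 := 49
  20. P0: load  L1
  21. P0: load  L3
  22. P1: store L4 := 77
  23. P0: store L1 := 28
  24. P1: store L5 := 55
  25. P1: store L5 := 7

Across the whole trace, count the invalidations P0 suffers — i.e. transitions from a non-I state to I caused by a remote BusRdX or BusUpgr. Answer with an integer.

invalidations = 4

step 1: P1: store L5 := 27  ⟶  IM  (L5)  txn=BusRdX  M[L5]=30
step 2: P1: store L2 := 91  ⟶  IM  (L2)  txn=BusRdX  M[L2]=70
step 3: P1: load  L2  ⟶  IM  (L2)  txn=∅  M[L2]=70
step 4: P0: store L4 := 84  ⟶  MI  (L4)  txn=BusRdX  M[L4]=40
step 5: P1: load  L6  ⟶  IE  (L6)  txn=BusRd  M[L6]=60
step 6: P0: load  L0  ⟶  EI  (L0)  txn=BusRd  M[L0]=80
step 7: P1: load  L2  ⟶  IM  (L2)  txn=∅  M[L2]=70
step 8: P1: load  L2  ⟶  IM  (L2)  txn=∅  M[L2]=70
step 9: P0: load  L3  ⟶  EI  (L3)  txn=BusRd  M[L3]=60
step 10: P1: load  L6  ⟶  IE  (L6)  txn=∅  M[L6]=60
step 11: P0: store L5 := 64  ⟶  MI  (L5)  txn=BusRdX+Flush  M[L5]=27
step 12: P0: store L4 := 91  ⟶  MI  (L4)  txn=∅  M[L4]=40
step 13: P0: load  L4  ⟶  MI  (L4)  txn=∅  M[L4]=40
step 14: P0: load  L6  ⟶  SS  (L6)  txn=BusRd  M[L6]=60
step 15: P0: store L0 := 50  ⟶  MI  (L0)  txn=∅  M[L0]=80
step 16: P1: store L6 := 93  ⟶  IM  (L6)  txn=BusUpgr  M[L6]=60
step 17: P1: load  L2  ⟶  IM  (L2)  txn=∅  M[L2]=70
step 18: P0: store L4 := 50  ⟶  MI  (L4)  txn=∅  M[L4]=40
step 19: P1: store L0 := 49  ⟶  IM  (L0)  txn=BusRdX+Flush  M[L0]=50
step 20: P0: load  L1  ⟶  EI  (L1)  txn=BusRd  M[L1]=90
step 21: P0: load  L3  ⟶  EI  (L3)  txn=∅  M[L3]=60
step 22: P1: store L4 := 77  ⟶  IM  (L4)  txn=BusRdX+Flush  M[L4]=50
step 23: P0: store L1 := 28  ⟶  MI  (L1)  txn=∅  M[L1]=90
step 24: P1: store L5 := 55  ⟶  IM  (L5)  txn=BusRdX+Flush  M[L5]=64
step 25: P1: store L5 := 7  ⟶  IM  (L5)  txn=∅  M[L5]=64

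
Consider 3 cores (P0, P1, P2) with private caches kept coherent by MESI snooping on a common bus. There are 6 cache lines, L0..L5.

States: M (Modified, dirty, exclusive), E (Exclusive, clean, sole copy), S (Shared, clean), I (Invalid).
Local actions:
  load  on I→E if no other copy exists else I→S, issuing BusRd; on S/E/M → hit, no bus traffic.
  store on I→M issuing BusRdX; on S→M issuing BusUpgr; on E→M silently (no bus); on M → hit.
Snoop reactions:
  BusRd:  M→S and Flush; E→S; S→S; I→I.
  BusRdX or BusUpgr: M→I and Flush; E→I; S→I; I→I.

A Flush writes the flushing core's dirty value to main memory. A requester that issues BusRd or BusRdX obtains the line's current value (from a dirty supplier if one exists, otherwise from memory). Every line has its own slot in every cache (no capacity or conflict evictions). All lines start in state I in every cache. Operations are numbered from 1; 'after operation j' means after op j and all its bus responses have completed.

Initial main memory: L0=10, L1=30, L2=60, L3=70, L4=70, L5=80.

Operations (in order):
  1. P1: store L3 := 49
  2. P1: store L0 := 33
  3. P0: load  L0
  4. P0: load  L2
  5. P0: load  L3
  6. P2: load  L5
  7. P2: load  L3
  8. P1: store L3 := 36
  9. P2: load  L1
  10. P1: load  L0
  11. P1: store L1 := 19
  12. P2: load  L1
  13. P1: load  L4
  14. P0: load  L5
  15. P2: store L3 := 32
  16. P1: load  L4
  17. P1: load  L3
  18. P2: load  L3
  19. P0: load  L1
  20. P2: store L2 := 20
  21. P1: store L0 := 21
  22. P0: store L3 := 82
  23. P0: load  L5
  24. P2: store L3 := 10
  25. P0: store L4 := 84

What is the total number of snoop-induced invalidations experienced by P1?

[1] P1: store L3 := 49 | P0:I, P1:M(49), P2:I | bus: BusRdX
[2] P1: store L0 := 33 | P0:I, P1:M(33), P2:I | bus: BusRdX
[3] P0: load  L0 | P0:S(33), P1:S(33), P2:I | bus: BusRd,Flush
[4] P0: load  L2 | P0:E(60), P1:I, P2:I | bus: BusRd
[5] P0: load  L3 | P0:S(49), P1:S(49), P2:I | bus: BusRd,Flush
[6] P2: load  L5 | P0:I, P1:I, P2:E(80) | bus: BusRd
[7] P2: load  L3 | P0:S(49), P1:S(49), P2:S(49) | bus: BusRd
[8] P1: store L3 := 36 | P0:I, P1:M(36), P2:I | bus: BusUpgr
[9] P2: load  L1 | P0:I, P1:I, P2:E(30) | bus: BusRd
[10] P1: load  L0 | P0:S(33), P1:S(33), P2:I | bus: none
[11] P1: store L1 := 19 | P0:I, P1:M(19), P2:I | bus: BusRdX
[12] P2: load  L1 | P0:I, P1:S(19), P2:S(19) | bus: BusRd,Flush
[13] P1: load  L4 | P0:I, P1:E(70), P2:I | bus: BusRd
[14] P0: load  L5 | P0:S(80), P1:I, P2:S(80) | bus: BusRd
[15] P2: store L3 := 32 | P0:I, P1:I, P2:M(32) | bus: BusRdX,Flush
[16] P1: load  L4 | P0:I, P1:E(70), P2:I | bus: none
[17] P1: load  L3 | P0:I, P1:S(32), P2:S(32) | bus: BusRd,Flush
[18] P2: load  L3 | P0:I, P1:S(32), P2:S(32) | bus: none
[19] P0: load  L1 | P0:S(19), P1:S(19), P2:S(19) | bus: BusRd
[20] P2: store L2 := 20 | P0:I, P1:I, P2:M(20) | bus: BusRdX
[21] P1: store L0 := 21 | P0:I, P1:M(21), P2:I | bus: BusUpgr
[22] P0: store L3 := 82 | P0:M(82), P1:I, P2:I | bus: BusRdX
[23] P0: load  L5 | P0:S(80), P1:I, P2:S(80) | bus: none
[24] P2: store L3 := 10 | P0:I, P1:I, P2:M(10) | bus: BusRdX,Flush
[25] P0: store L4 := 84 | P0:M(84), P1:I, P2:I | bus: BusRdX

invalidations = 3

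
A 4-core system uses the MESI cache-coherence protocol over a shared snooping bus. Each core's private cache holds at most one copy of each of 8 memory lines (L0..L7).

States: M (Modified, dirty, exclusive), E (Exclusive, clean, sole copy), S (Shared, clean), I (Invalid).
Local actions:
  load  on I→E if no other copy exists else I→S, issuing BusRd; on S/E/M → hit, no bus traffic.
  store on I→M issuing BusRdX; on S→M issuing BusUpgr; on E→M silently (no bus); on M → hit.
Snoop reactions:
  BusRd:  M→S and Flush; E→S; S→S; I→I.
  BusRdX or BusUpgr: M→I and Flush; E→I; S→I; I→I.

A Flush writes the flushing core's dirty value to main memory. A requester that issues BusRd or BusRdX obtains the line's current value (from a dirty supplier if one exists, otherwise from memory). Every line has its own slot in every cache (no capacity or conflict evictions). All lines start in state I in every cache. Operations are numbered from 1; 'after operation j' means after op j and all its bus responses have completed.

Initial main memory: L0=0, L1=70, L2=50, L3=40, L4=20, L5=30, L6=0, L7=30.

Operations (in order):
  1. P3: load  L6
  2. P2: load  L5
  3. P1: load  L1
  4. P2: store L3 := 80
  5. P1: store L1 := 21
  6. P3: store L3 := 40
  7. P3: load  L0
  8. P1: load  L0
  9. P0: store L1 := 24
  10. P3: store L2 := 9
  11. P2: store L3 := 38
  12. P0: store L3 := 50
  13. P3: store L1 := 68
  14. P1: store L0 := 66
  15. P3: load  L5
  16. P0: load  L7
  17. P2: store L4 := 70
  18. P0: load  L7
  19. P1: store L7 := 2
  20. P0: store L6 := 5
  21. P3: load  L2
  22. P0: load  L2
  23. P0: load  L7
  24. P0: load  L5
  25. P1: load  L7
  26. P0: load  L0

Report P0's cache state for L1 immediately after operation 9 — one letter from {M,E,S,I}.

state = M

1. P3: load  L6  bus=[BusRd]  L6: P0=I P1=I P2=I P3=E  mem[L6]=0
2. P2: load  L5  bus=[BusRd]  L5: P0=I P1=I P2=E P3=I  mem[L5]=30
3. P1: load  L1  bus=[BusRd]  L1: P0=I P1=E P2=I P3=I  mem[L1]=70
4. P2: store L3 := 80  bus=[BusRdX]  L3: P0=I P1=I P2=M P3=I  mem[L3]=40
5. P1: store L1 := 21  bus=[-]  L1: P0=I P1=M P2=I P3=I  mem[L1]=70
6. P3: store L3 := 40  bus=[BusRdX,Flush]  L3: P0=I P1=I P2=I P3=M  mem[L3]=80
7. P3: load  L0  bus=[BusRd]  L0: P0=I P1=I P2=I P3=E  mem[L0]=0
8. P1: load  L0  bus=[BusRd]  L0: P0=I P1=S P2=I P3=S  mem[L0]=0
9. P0: store L1 := 24  bus=[BusRdX,Flush]  L1: P0=M P1=I P2=I P3=I  mem[L1]=21
10. P3: store L2 := 9  bus=[BusRdX]  L2: P0=I P1=I P2=I P3=M  mem[L2]=50
11. P2: store L3 := 38  bus=[BusRdX,Flush]  L3: P0=I P1=I P2=M P3=I  mem[L3]=40
12. P0: store L3 := 50  bus=[BusRdX,Flush]  L3: P0=M P1=I P2=I P3=I  mem[L3]=38
13. P3: store L1 := 68  bus=[BusRdX,Flush]  L1: P0=I P1=I P2=I P3=M  mem[L1]=24
14. P1: store L0 := 66  bus=[BusUpgr]  L0: P0=I P1=M P2=I P3=I  mem[L0]=0
15. P3: load  L5  bus=[BusRd]  L5: P0=I P1=I P2=S P3=S  mem[L5]=30
16. P0: load  L7  bus=[BusRd]  L7: P0=E P1=I P2=I P3=I  mem[L7]=30
17. P2: store L4 := 70  bus=[BusRdX]  L4: P0=I P1=I P2=M P3=I  mem[L4]=20
18. P0: load  L7  bus=[-]  L7: P0=E P1=I P2=I P3=I  mem[L7]=30
19. P1: store L7 := 2  bus=[BusRdX]  L7: P0=I P1=M P2=I P3=I  mem[L7]=30
20. P0: store L6 := 5  bus=[BusRdX]  L6: P0=M P1=I P2=I P3=I  mem[L6]=0
21. P3: load  L2  bus=[-]  L2: P0=I P1=I P2=I P3=M  mem[L2]=50
22. P0: load  L2  bus=[BusRd,Flush]  L2: P0=S P1=I P2=I P3=S  mem[L2]=9
23. P0: load  L7  bus=[BusRd,Flush]  L7: P0=S P1=S P2=I P3=I  mem[L7]=2
24. P0: load  L5  bus=[BusRd]  L5: P0=S P1=I P2=S P3=S  mem[L5]=30
25. P1: load  L7  bus=[-]  L7: P0=S P1=S P2=I P3=I  mem[L7]=2
26. P0: load  L0  bus=[BusRd,Flush]  L0: P0=S P1=S P2=I P3=I  mem[L0]=66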